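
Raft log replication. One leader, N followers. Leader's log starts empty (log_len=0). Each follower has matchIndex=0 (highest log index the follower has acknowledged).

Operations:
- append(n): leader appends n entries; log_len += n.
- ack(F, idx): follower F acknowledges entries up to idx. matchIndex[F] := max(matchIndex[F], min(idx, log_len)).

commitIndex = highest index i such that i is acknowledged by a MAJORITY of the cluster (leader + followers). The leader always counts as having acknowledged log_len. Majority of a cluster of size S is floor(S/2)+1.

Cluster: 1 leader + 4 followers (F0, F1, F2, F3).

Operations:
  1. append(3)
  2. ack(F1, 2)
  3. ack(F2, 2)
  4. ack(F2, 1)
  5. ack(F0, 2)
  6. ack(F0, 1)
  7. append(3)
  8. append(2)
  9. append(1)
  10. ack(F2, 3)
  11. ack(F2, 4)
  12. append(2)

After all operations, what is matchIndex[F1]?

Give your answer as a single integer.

Op 1: append 3 -> log_len=3
Op 2: F1 acks idx 2 -> match: F0=0 F1=2 F2=0 F3=0; commitIndex=0
Op 3: F2 acks idx 2 -> match: F0=0 F1=2 F2=2 F3=0; commitIndex=2
Op 4: F2 acks idx 1 -> match: F0=0 F1=2 F2=2 F3=0; commitIndex=2
Op 5: F0 acks idx 2 -> match: F0=2 F1=2 F2=2 F3=0; commitIndex=2
Op 6: F0 acks idx 1 -> match: F0=2 F1=2 F2=2 F3=0; commitIndex=2
Op 7: append 3 -> log_len=6
Op 8: append 2 -> log_len=8
Op 9: append 1 -> log_len=9
Op 10: F2 acks idx 3 -> match: F0=2 F1=2 F2=3 F3=0; commitIndex=2
Op 11: F2 acks idx 4 -> match: F0=2 F1=2 F2=4 F3=0; commitIndex=2
Op 12: append 2 -> log_len=11

Answer: 2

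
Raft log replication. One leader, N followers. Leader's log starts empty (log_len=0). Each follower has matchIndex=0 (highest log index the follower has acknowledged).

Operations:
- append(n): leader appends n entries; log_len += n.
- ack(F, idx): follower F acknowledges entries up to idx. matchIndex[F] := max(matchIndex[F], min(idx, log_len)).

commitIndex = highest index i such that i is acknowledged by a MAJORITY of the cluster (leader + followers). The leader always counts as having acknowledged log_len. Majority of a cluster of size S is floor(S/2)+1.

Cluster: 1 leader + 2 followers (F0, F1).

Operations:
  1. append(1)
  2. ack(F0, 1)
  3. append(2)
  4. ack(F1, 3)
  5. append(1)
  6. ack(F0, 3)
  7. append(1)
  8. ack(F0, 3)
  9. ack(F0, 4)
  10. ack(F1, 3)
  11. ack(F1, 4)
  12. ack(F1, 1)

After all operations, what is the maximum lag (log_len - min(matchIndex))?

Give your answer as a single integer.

Answer: 1

Derivation:
Op 1: append 1 -> log_len=1
Op 2: F0 acks idx 1 -> match: F0=1 F1=0; commitIndex=1
Op 3: append 2 -> log_len=3
Op 4: F1 acks idx 3 -> match: F0=1 F1=3; commitIndex=3
Op 5: append 1 -> log_len=4
Op 6: F0 acks idx 3 -> match: F0=3 F1=3; commitIndex=3
Op 7: append 1 -> log_len=5
Op 8: F0 acks idx 3 -> match: F0=3 F1=3; commitIndex=3
Op 9: F0 acks idx 4 -> match: F0=4 F1=3; commitIndex=4
Op 10: F1 acks idx 3 -> match: F0=4 F1=3; commitIndex=4
Op 11: F1 acks idx 4 -> match: F0=4 F1=4; commitIndex=4
Op 12: F1 acks idx 1 -> match: F0=4 F1=4; commitIndex=4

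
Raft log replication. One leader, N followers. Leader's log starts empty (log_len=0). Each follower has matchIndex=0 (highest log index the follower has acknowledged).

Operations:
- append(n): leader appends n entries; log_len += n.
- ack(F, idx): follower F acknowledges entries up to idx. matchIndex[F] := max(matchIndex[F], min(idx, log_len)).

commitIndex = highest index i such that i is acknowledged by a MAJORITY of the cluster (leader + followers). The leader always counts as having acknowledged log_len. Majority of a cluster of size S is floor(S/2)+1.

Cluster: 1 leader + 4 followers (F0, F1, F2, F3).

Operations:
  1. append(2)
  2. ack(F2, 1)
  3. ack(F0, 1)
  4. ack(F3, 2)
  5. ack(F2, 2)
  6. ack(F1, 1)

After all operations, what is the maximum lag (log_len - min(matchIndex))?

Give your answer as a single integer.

Answer: 1

Derivation:
Op 1: append 2 -> log_len=2
Op 2: F2 acks idx 1 -> match: F0=0 F1=0 F2=1 F3=0; commitIndex=0
Op 3: F0 acks idx 1 -> match: F0=1 F1=0 F2=1 F3=0; commitIndex=1
Op 4: F3 acks idx 2 -> match: F0=1 F1=0 F2=1 F3=2; commitIndex=1
Op 5: F2 acks idx 2 -> match: F0=1 F1=0 F2=2 F3=2; commitIndex=2
Op 6: F1 acks idx 1 -> match: F0=1 F1=1 F2=2 F3=2; commitIndex=2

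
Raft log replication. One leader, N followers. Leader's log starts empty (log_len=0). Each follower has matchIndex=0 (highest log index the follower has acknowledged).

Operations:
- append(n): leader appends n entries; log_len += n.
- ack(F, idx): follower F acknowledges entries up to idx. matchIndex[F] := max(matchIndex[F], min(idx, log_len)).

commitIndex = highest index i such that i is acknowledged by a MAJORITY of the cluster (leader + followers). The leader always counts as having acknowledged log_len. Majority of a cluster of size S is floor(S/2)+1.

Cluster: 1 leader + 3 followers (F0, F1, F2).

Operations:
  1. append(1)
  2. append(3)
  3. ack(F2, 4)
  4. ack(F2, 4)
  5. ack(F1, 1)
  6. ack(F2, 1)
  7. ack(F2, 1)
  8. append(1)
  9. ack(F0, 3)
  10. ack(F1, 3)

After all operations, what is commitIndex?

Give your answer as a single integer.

Op 1: append 1 -> log_len=1
Op 2: append 3 -> log_len=4
Op 3: F2 acks idx 4 -> match: F0=0 F1=0 F2=4; commitIndex=0
Op 4: F2 acks idx 4 -> match: F0=0 F1=0 F2=4; commitIndex=0
Op 5: F1 acks idx 1 -> match: F0=0 F1=1 F2=4; commitIndex=1
Op 6: F2 acks idx 1 -> match: F0=0 F1=1 F2=4; commitIndex=1
Op 7: F2 acks idx 1 -> match: F0=0 F1=1 F2=4; commitIndex=1
Op 8: append 1 -> log_len=5
Op 9: F0 acks idx 3 -> match: F0=3 F1=1 F2=4; commitIndex=3
Op 10: F1 acks idx 3 -> match: F0=3 F1=3 F2=4; commitIndex=3

Answer: 3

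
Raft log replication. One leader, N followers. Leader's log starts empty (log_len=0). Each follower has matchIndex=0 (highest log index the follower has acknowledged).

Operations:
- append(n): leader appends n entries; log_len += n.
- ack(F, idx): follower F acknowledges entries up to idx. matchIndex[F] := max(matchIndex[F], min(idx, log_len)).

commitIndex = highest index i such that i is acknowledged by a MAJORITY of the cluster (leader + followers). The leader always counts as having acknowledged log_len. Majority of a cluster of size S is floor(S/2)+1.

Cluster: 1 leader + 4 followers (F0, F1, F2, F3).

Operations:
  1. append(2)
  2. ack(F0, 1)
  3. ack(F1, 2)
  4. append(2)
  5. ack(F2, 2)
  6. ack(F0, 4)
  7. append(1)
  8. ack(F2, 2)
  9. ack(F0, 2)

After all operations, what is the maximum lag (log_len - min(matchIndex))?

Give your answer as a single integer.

Op 1: append 2 -> log_len=2
Op 2: F0 acks idx 1 -> match: F0=1 F1=0 F2=0 F3=0; commitIndex=0
Op 3: F1 acks idx 2 -> match: F0=1 F1=2 F2=0 F3=0; commitIndex=1
Op 4: append 2 -> log_len=4
Op 5: F2 acks idx 2 -> match: F0=1 F1=2 F2=2 F3=0; commitIndex=2
Op 6: F0 acks idx 4 -> match: F0=4 F1=2 F2=2 F3=0; commitIndex=2
Op 7: append 1 -> log_len=5
Op 8: F2 acks idx 2 -> match: F0=4 F1=2 F2=2 F3=0; commitIndex=2
Op 9: F0 acks idx 2 -> match: F0=4 F1=2 F2=2 F3=0; commitIndex=2

Answer: 5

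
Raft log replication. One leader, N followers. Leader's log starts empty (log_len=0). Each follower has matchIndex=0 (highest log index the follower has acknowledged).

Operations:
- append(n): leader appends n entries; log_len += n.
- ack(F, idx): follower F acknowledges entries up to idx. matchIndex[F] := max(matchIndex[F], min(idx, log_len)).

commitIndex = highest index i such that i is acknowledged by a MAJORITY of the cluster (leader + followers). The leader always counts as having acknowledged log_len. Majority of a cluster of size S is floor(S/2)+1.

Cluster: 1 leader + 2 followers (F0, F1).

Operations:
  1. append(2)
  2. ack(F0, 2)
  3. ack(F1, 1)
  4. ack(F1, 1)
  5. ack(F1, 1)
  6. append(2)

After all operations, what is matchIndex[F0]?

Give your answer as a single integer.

Answer: 2

Derivation:
Op 1: append 2 -> log_len=2
Op 2: F0 acks idx 2 -> match: F0=2 F1=0; commitIndex=2
Op 3: F1 acks idx 1 -> match: F0=2 F1=1; commitIndex=2
Op 4: F1 acks idx 1 -> match: F0=2 F1=1; commitIndex=2
Op 5: F1 acks idx 1 -> match: F0=2 F1=1; commitIndex=2
Op 6: append 2 -> log_len=4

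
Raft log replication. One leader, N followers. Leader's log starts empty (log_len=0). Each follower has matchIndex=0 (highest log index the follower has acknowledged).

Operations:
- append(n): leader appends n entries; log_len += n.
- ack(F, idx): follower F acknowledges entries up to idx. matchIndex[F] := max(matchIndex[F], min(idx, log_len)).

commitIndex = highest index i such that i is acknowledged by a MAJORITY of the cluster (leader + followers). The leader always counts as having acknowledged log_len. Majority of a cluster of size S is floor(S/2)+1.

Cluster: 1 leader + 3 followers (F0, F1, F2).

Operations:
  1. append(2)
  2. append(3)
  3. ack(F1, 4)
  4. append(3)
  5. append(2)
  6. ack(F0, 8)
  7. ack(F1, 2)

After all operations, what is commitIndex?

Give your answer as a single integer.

Answer: 4

Derivation:
Op 1: append 2 -> log_len=2
Op 2: append 3 -> log_len=5
Op 3: F1 acks idx 4 -> match: F0=0 F1=4 F2=0; commitIndex=0
Op 4: append 3 -> log_len=8
Op 5: append 2 -> log_len=10
Op 6: F0 acks idx 8 -> match: F0=8 F1=4 F2=0; commitIndex=4
Op 7: F1 acks idx 2 -> match: F0=8 F1=4 F2=0; commitIndex=4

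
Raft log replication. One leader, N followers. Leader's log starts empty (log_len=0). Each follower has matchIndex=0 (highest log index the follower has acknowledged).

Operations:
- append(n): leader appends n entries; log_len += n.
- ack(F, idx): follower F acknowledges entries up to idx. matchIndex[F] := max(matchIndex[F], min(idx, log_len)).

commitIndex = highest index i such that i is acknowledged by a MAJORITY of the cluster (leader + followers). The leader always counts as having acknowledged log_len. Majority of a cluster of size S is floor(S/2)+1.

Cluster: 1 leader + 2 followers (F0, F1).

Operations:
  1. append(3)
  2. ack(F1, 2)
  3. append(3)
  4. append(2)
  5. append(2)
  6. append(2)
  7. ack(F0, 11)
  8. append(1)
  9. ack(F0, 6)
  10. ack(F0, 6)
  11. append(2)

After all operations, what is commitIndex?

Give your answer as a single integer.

Answer: 11

Derivation:
Op 1: append 3 -> log_len=3
Op 2: F1 acks idx 2 -> match: F0=0 F1=2; commitIndex=2
Op 3: append 3 -> log_len=6
Op 4: append 2 -> log_len=8
Op 5: append 2 -> log_len=10
Op 6: append 2 -> log_len=12
Op 7: F0 acks idx 11 -> match: F0=11 F1=2; commitIndex=11
Op 8: append 1 -> log_len=13
Op 9: F0 acks idx 6 -> match: F0=11 F1=2; commitIndex=11
Op 10: F0 acks idx 6 -> match: F0=11 F1=2; commitIndex=11
Op 11: append 2 -> log_len=15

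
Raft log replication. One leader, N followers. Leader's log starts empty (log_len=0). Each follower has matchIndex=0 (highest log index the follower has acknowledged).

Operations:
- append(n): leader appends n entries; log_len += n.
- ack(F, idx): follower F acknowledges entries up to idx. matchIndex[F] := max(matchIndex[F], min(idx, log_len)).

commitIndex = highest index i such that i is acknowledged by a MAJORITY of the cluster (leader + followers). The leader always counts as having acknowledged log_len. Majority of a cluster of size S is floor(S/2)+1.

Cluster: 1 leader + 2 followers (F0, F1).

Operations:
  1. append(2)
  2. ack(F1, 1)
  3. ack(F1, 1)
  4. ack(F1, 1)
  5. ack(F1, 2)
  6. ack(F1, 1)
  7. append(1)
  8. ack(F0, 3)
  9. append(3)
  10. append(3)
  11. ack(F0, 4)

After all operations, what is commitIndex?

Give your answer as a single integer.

Op 1: append 2 -> log_len=2
Op 2: F1 acks idx 1 -> match: F0=0 F1=1; commitIndex=1
Op 3: F1 acks idx 1 -> match: F0=0 F1=1; commitIndex=1
Op 4: F1 acks idx 1 -> match: F0=0 F1=1; commitIndex=1
Op 5: F1 acks idx 2 -> match: F0=0 F1=2; commitIndex=2
Op 6: F1 acks idx 1 -> match: F0=0 F1=2; commitIndex=2
Op 7: append 1 -> log_len=3
Op 8: F0 acks idx 3 -> match: F0=3 F1=2; commitIndex=3
Op 9: append 3 -> log_len=6
Op 10: append 3 -> log_len=9
Op 11: F0 acks idx 4 -> match: F0=4 F1=2; commitIndex=4

Answer: 4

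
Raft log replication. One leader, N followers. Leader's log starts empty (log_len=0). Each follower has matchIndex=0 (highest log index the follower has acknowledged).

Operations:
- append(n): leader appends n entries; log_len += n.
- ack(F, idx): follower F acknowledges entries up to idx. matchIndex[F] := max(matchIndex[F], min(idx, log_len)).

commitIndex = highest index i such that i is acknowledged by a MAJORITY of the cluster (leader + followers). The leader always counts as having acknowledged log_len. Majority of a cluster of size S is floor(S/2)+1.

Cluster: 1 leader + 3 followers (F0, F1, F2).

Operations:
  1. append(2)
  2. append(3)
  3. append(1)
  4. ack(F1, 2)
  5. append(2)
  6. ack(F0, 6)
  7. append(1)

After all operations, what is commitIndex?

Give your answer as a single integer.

Answer: 2

Derivation:
Op 1: append 2 -> log_len=2
Op 2: append 3 -> log_len=5
Op 3: append 1 -> log_len=6
Op 4: F1 acks idx 2 -> match: F0=0 F1=2 F2=0; commitIndex=0
Op 5: append 2 -> log_len=8
Op 6: F0 acks idx 6 -> match: F0=6 F1=2 F2=0; commitIndex=2
Op 7: append 1 -> log_len=9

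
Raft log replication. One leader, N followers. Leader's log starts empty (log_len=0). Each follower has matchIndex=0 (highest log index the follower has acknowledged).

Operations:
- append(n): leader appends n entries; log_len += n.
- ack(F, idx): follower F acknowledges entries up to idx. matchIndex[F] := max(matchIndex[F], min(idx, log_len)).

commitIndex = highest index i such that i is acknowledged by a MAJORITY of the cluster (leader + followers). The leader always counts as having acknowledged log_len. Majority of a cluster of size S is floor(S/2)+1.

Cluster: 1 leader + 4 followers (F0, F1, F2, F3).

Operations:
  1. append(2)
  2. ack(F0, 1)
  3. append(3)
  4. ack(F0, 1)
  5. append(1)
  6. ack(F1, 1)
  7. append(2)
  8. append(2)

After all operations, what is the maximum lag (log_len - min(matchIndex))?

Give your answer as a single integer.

Answer: 10

Derivation:
Op 1: append 2 -> log_len=2
Op 2: F0 acks idx 1 -> match: F0=1 F1=0 F2=0 F3=0; commitIndex=0
Op 3: append 3 -> log_len=5
Op 4: F0 acks idx 1 -> match: F0=1 F1=0 F2=0 F3=0; commitIndex=0
Op 5: append 1 -> log_len=6
Op 6: F1 acks idx 1 -> match: F0=1 F1=1 F2=0 F3=0; commitIndex=1
Op 7: append 2 -> log_len=8
Op 8: append 2 -> log_len=10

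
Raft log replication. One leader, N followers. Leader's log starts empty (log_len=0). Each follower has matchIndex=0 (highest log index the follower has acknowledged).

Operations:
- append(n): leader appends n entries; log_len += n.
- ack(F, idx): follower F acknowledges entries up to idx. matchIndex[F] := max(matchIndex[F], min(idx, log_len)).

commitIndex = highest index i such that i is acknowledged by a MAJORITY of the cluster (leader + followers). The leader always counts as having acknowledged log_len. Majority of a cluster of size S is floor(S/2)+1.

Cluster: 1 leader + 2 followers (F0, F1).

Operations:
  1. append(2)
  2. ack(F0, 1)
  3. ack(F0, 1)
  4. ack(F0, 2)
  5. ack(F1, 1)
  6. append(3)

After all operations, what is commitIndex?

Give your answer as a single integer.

Answer: 2

Derivation:
Op 1: append 2 -> log_len=2
Op 2: F0 acks idx 1 -> match: F0=1 F1=0; commitIndex=1
Op 3: F0 acks idx 1 -> match: F0=1 F1=0; commitIndex=1
Op 4: F0 acks idx 2 -> match: F0=2 F1=0; commitIndex=2
Op 5: F1 acks idx 1 -> match: F0=2 F1=1; commitIndex=2
Op 6: append 3 -> log_len=5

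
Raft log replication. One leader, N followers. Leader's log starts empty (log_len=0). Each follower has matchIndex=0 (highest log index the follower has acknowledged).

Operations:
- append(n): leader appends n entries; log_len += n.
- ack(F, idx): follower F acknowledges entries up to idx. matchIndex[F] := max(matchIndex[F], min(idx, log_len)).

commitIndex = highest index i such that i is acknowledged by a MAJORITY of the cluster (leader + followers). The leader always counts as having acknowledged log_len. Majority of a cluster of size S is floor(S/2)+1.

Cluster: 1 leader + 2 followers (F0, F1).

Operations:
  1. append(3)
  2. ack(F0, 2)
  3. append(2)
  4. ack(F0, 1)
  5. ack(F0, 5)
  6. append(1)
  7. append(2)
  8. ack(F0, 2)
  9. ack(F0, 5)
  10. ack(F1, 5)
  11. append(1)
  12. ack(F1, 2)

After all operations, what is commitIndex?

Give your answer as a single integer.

Answer: 5

Derivation:
Op 1: append 3 -> log_len=3
Op 2: F0 acks idx 2 -> match: F0=2 F1=0; commitIndex=2
Op 3: append 2 -> log_len=5
Op 4: F0 acks idx 1 -> match: F0=2 F1=0; commitIndex=2
Op 5: F0 acks idx 5 -> match: F0=5 F1=0; commitIndex=5
Op 6: append 1 -> log_len=6
Op 7: append 2 -> log_len=8
Op 8: F0 acks idx 2 -> match: F0=5 F1=0; commitIndex=5
Op 9: F0 acks idx 5 -> match: F0=5 F1=0; commitIndex=5
Op 10: F1 acks idx 5 -> match: F0=5 F1=5; commitIndex=5
Op 11: append 1 -> log_len=9
Op 12: F1 acks idx 2 -> match: F0=5 F1=5; commitIndex=5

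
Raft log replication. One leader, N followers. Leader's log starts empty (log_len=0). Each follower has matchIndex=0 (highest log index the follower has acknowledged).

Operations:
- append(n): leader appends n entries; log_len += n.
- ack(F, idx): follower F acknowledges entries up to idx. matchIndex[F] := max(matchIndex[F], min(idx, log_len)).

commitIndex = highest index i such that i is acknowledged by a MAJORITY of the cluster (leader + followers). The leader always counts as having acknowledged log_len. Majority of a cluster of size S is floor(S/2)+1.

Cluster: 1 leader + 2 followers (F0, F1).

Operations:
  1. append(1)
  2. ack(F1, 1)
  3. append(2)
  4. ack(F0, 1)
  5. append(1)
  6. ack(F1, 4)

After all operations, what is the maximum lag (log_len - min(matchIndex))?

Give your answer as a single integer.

Op 1: append 1 -> log_len=1
Op 2: F1 acks idx 1 -> match: F0=0 F1=1; commitIndex=1
Op 3: append 2 -> log_len=3
Op 4: F0 acks idx 1 -> match: F0=1 F1=1; commitIndex=1
Op 5: append 1 -> log_len=4
Op 6: F1 acks idx 4 -> match: F0=1 F1=4; commitIndex=4

Answer: 3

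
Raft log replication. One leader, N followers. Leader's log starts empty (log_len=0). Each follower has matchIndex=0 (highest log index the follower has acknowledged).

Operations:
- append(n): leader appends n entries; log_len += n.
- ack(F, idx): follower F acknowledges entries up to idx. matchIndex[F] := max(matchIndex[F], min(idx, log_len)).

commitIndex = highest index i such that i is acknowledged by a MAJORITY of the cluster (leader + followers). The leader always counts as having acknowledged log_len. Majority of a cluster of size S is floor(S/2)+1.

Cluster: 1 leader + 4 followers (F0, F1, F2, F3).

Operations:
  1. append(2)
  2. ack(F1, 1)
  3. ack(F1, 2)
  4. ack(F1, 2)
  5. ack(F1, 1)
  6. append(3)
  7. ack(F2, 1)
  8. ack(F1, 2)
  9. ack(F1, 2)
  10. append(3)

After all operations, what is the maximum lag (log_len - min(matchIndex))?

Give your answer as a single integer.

Answer: 8

Derivation:
Op 1: append 2 -> log_len=2
Op 2: F1 acks idx 1 -> match: F0=0 F1=1 F2=0 F3=0; commitIndex=0
Op 3: F1 acks idx 2 -> match: F0=0 F1=2 F2=0 F3=0; commitIndex=0
Op 4: F1 acks idx 2 -> match: F0=0 F1=2 F2=0 F3=0; commitIndex=0
Op 5: F1 acks idx 1 -> match: F0=0 F1=2 F2=0 F3=0; commitIndex=0
Op 6: append 3 -> log_len=5
Op 7: F2 acks idx 1 -> match: F0=0 F1=2 F2=1 F3=0; commitIndex=1
Op 8: F1 acks idx 2 -> match: F0=0 F1=2 F2=1 F3=0; commitIndex=1
Op 9: F1 acks idx 2 -> match: F0=0 F1=2 F2=1 F3=0; commitIndex=1
Op 10: append 3 -> log_len=8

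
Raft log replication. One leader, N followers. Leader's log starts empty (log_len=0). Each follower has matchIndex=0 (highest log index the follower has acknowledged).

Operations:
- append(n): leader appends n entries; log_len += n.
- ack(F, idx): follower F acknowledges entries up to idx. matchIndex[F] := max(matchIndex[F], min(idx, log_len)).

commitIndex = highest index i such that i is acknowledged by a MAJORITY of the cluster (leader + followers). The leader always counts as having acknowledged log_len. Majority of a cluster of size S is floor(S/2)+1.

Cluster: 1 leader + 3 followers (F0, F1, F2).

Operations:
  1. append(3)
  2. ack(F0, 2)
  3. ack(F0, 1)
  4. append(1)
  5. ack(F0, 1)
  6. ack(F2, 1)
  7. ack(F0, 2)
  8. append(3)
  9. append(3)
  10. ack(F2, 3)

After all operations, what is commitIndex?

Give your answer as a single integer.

Answer: 2

Derivation:
Op 1: append 3 -> log_len=3
Op 2: F0 acks idx 2 -> match: F0=2 F1=0 F2=0; commitIndex=0
Op 3: F0 acks idx 1 -> match: F0=2 F1=0 F2=0; commitIndex=0
Op 4: append 1 -> log_len=4
Op 5: F0 acks idx 1 -> match: F0=2 F1=0 F2=0; commitIndex=0
Op 6: F2 acks idx 1 -> match: F0=2 F1=0 F2=1; commitIndex=1
Op 7: F0 acks idx 2 -> match: F0=2 F1=0 F2=1; commitIndex=1
Op 8: append 3 -> log_len=7
Op 9: append 3 -> log_len=10
Op 10: F2 acks idx 3 -> match: F0=2 F1=0 F2=3; commitIndex=2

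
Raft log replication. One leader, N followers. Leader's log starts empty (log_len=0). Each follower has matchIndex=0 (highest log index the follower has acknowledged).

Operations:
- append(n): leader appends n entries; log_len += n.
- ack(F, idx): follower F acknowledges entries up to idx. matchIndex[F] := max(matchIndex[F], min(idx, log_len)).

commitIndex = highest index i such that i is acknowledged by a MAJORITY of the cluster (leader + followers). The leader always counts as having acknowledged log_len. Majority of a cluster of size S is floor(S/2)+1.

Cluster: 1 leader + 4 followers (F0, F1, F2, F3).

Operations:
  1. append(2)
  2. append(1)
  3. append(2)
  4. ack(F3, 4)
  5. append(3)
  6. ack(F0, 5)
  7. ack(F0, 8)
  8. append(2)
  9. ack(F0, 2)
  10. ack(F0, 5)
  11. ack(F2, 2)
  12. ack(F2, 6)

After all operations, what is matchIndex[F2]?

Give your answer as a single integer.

Answer: 6

Derivation:
Op 1: append 2 -> log_len=2
Op 2: append 1 -> log_len=3
Op 3: append 2 -> log_len=5
Op 4: F3 acks idx 4 -> match: F0=0 F1=0 F2=0 F3=4; commitIndex=0
Op 5: append 3 -> log_len=8
Op 6: F0 acks idx 5 -> match: F0=5 F1=0 F2=0 F3=4; commitIndex=4
Op 7: F0 acks idx 8 -> match: F0=8 F1=0 F2=0 F3=4; commitIndex=4
Op 8: append 2 -> log_len=10
Op 9: F0 acks idx 2 -> match: F0=8 F1=0 F2=0 F3=4; commitIndex=4
Op 10: F0 acks idx 5 -> match: F0=8 F1=0 F2=0 F3=4; commitIndex=4
Op 11: F2 acks idx 2 -> match: F0=8 F1=0 F2=2 F3=4; commitIndex=4
Op 12: F2 acks idx 6 -> match: F0=8 F1=0 F2=6 F3=4; commitIndex=6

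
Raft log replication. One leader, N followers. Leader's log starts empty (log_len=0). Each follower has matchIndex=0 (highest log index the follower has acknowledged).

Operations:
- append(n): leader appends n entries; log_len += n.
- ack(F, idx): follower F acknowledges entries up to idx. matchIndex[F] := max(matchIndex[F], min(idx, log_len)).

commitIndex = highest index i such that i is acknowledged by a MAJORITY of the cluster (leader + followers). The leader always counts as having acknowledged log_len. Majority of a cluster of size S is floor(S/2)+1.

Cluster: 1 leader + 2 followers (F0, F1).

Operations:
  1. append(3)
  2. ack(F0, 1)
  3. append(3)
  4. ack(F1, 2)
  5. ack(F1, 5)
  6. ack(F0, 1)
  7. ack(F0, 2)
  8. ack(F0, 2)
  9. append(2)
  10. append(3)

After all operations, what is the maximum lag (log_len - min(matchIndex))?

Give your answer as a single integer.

Answer: 9

Derivation:
Op 1: append 3 -> log_len=3
Op 2: F0 acks idx 1 -> match: F0=1 F1=0; commitIndex=1
Op 3: append 3 -> log_len=6
Op 4: F1 acks idx 2 -> match: F0=1 F1=2; commitIndex=2
Op 5: F1 acks idx 5 -> match: F0=1 F1=5; commitIndex=5
Op 6: F0 acks idx 1 -> match: F0=1 F1=5; commitIndex=5
Op 7: F0 acks idx 2 -> match: F0=2 F1=5; commitIndex=5
Op 8: F0 acks idx 2 -> match: F0=2 F1=5; commitIndex=5
Op 9: append 2 -> log_len=8
Op 10: append 3 -> log_len=11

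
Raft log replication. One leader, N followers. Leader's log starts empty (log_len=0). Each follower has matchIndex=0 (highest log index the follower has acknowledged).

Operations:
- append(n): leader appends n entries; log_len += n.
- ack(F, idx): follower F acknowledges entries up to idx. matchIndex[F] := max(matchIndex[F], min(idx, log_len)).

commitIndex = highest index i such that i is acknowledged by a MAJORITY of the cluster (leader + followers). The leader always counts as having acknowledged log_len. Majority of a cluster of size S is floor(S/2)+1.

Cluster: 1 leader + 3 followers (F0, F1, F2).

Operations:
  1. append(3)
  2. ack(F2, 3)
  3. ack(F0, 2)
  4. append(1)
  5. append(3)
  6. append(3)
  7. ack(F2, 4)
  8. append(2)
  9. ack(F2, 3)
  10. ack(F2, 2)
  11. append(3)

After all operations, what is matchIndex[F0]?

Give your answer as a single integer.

Op 1: append 3 -> log_len=3
Op 2: F2 acks idx 3 -> match: F0=0 F1=0 F2=3; commitIndex=0
Op 3: F0 acks idx 2 -> match: F0=2 F1=0 F2=3; commitIndex=2
Op 4: append 1 -> log_len=4
Op 5: append 3 -> log_len=7
Op 6: append 3 -> log_len=10
Op 7: F2 acks idx 4 -> match: F0=2 F1=0 F2=4; commitIndex=2
Op 8: append 2 -> log_len=12
Op 9: F2 acks idx 3 -> match: F0=2 F1=0 F2=4; commitIndex=2
Op 10: F2 acks idx 2 -> match: F0=2 F1=0 F2=4; commitIndex=2
Op 11: append 3 -> log_len=15

Answer: 2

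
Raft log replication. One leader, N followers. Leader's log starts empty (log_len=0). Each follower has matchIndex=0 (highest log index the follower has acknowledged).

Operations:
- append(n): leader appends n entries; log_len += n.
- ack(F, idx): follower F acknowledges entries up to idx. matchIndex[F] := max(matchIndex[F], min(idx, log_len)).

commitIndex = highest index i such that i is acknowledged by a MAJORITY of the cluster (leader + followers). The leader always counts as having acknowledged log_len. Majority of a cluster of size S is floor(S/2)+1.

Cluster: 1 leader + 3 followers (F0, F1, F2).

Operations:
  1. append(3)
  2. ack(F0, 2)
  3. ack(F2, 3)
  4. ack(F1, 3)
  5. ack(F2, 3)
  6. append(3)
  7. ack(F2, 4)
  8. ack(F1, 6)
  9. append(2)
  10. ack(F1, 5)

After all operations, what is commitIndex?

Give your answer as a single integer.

Op 1: append 3 -> log_len=3
Op 2: F0 acks idx 2 -> match: F0=2 F1=0 F2=0; commitIndex=0
Op 3: F2 acks idx 3 -> match: F0=2 F1=0 F2=3; commitIndex=2
Op 4: F1 acks idx 3 -> match: F0=2 F1=3 F2=3; commitIndex=3
Op 5: F2 acks idx 3 -> match: F0=2 F1=3 F2=3; commitIndex=3
Op 6: append 3 -> log_len=6
Op 7: F2 acks idx 4 -> match: F0=2 F1=3 F2=4; commitIndex=3
Op 8: F1 acks idx 6 -> match: F0=2 F1=6 F2=4; commitIndex=4
Op 9: append 2 -> log_len=8
Op 10: F1 acks idx 5 -> match: F0=2 F1=6 F2=4; commitIndex=4

Answer: 4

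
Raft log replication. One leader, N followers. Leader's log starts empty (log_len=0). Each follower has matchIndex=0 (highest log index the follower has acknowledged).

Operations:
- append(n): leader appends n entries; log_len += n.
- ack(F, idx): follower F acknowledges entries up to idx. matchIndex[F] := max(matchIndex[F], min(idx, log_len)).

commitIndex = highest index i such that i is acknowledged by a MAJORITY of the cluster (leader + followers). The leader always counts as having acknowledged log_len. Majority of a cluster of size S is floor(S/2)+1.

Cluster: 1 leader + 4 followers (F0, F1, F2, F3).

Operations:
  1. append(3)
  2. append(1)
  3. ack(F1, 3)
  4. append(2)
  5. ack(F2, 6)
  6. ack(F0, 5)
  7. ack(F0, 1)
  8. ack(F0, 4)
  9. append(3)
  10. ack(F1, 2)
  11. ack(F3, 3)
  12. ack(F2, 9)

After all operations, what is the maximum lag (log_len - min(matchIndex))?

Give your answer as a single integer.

Op 1: append 3 -> log_len=3
Op 2: append 1 -> log_len=4
Op 3: F1 acks idx 3 -> match: F0=0 F1=3 F2=0 F3=0; commitIndex=0
Op 4: append 2 -> log_len=6
Op 5: F2 acks idx 6 -> match: F0=0 F1=3 F2=6 F3=0; commitIndex=3
Op 6: F0 acks idx 5 -> match: F0=5 F1=3 F2=6 F3=0; commitIndex=5
Op 7: F0 acks idx 1 -> match: F0=5 F1=3 F2=6 F3=0; commitIndex=5
Op 8: F0 acks idx 4 -> match: F0=5 F1=3 F2=6 F3=0; commitIndex=5
Op 9: append 3 -> log_len=9
Op 10: F1 acks idx 2 -> match: F0=5 F1=3 F2=6 F3=0; commitIndex=5
Op 11: F3 acks idx 3 -> match: F0=5 F1=3 F2=6 F3=3; commitIndex=5
Op 12: F2 acks idx 9 -> match: F0=5 F1=3 F2=9 F3=3; commitIndex=5

Answer: 6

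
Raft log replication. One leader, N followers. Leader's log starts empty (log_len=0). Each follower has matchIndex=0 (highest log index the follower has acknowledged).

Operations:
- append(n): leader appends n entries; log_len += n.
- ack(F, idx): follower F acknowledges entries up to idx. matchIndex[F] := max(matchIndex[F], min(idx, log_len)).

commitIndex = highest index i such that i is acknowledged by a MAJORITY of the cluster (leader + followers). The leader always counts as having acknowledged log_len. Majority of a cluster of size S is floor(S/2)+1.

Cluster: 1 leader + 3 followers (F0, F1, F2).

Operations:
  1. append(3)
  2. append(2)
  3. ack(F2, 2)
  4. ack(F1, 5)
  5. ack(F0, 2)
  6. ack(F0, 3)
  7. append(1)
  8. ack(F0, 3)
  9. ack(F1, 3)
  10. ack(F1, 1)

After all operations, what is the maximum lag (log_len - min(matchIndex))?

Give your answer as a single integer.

Op 1: append 3 -> log_len=3
Op 2: append 2 -> log_len=5
Op 3: F2 acks idx 2 -> match: F0=0 F1=0 F2=2; commitIndex=0
Op 4: F1 acks idx 5 -> match: F0=0 F1=5 F2=2; commitIndex=2
Op 5: F0 acks idx 2 -> match: F0=2 F1=5 F2=2; commitIndex=2
Op 6: F0 acks idx 3 -> match: F0=3 F1=5 F2=2; commitIndex=3
Op 7: append 1 -> log_len=6
Op 8: F0 acks idx 3 -> match: F0=3 F1=5 F2=2; commitIndex=3
Op 9: F1 acks idx 3 -> match: F0=3 F1=5 F2=2; commitIndex=3
Op 10: F1 acks idx 1 -> match: F0=3 F1=5 F2=2; commitIndex=3

Answer: 4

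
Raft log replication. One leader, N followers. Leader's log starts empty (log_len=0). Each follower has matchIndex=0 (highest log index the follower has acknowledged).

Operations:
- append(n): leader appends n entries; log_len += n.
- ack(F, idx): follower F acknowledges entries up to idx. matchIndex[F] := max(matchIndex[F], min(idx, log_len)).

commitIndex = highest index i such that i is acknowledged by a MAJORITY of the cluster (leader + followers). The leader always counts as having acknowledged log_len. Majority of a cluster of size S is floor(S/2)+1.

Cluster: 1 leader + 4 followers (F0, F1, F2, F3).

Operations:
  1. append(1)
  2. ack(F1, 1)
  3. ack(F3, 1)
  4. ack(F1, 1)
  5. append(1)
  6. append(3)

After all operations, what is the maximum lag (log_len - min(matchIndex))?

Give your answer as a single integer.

Answer: 5

Derivation:
Op 1: append 1 -> log_len=1
Op 2: F1 acks idx 1 -> match: F0=0 F1=1 F2=0 F3=0; commitIndex=0
Op 3: F3 acks idx 1 -> match: F0=0 F1=1 F2=0 F3=1; commitIndex=1
Op 4: F1 acks idx 1 -> match: F0=0 F1=1 F2=0 F3=1; commitIndex=1
Op 5: append 1 -> log_len=2
Op 6: append 3 -> log_len=5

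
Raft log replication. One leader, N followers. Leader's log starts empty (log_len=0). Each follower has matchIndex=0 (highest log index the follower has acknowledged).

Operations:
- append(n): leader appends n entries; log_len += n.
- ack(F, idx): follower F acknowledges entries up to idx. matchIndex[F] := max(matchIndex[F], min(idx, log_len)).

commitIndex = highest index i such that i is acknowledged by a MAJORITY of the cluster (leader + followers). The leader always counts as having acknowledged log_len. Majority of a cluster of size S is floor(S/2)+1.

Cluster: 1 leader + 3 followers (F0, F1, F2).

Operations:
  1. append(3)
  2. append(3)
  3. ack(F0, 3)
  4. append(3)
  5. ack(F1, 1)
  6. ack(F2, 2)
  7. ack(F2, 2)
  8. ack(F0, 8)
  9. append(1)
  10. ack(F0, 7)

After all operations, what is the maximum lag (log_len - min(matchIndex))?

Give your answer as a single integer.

Answer: 9

Derivation:
Op 1: append 3 -> log_len=3
Op 2: append 3 -> log_len=6
Op 3: F0 acks idx 3 -> match: F0=3 F1=0 F2=0; commitIndex=0
Op 4: append 3 -> log_len=9
Op 5: F1 acks idx 1 -> match: F0=3 F1=1 F2=0; commitIndex=1
Op 6: F2 acks idx 2 -> match: F0=3 F1=1 F2=2; commitIndex=2
Op 7: F2 acks idx 2 -> match: F0=3 F1=1 F2=2; commitIndex=2
Op 8: F0 acks idx 8 -> match: F0=8 F1=1 F2=2; commitIndex=2
Op 9: append 1 -> log_len=10
Op 10: F0 acks idx 7 -> match: F0=8 F1=1 F2=2; commitIndex=2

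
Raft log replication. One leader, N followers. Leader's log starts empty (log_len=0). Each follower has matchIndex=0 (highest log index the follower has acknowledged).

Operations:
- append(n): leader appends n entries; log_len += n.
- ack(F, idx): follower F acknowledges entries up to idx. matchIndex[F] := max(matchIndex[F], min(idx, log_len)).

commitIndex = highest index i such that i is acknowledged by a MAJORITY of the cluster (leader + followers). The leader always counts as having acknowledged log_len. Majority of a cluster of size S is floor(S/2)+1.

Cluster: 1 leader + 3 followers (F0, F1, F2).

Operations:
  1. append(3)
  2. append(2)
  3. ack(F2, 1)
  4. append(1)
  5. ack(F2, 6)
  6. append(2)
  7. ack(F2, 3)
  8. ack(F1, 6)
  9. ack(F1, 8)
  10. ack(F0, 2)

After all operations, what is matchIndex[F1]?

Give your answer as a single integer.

Answer: 8

Derivation:
Op 1: append 3 -> log_len=3
Op 2: append 2 -> log_len=5
Op 3: F2 acks idx 1 -> match: F0=0 F1=0 F2=1; commitIndex=0
Op 4: append 1 -> log_len=6
Op 5: F2 acks idx 6 -> match: F0=0 F1=0 F2=6; commitIndex=0
Op 6: append 2 -> log_len=8
Op 7: F2 acks idx 3 -> match: F0=0 F1=0 F2=6; commitIndex=0
Op 8: F1 acks idx 6 -> match: F0=0 F1=6 F2=6; commitIndex=6
Op 9: F1 acks idx 8 -> match: F0=0 F1=8 F2=6; commitIndex=6
Op 10: F0 acks idx 2 -> match: F0=2 F1=8 F2=6; commitIndex=6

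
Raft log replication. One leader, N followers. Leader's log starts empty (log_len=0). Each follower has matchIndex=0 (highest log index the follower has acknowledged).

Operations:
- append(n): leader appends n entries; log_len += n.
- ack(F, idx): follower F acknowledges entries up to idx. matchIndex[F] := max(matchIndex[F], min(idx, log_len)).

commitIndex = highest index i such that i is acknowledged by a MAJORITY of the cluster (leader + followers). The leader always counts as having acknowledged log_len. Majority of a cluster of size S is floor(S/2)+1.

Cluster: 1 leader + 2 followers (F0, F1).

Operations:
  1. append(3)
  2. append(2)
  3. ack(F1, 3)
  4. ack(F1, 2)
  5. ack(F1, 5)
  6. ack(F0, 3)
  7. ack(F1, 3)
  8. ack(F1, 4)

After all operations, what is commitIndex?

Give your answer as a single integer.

Op 1: append 3 -> log_len=3
Op 2: append 2 -> log_len=5
Op 3: F1 acks idx 3 -> match: F0=0 F1=3; commitIndex=3
Op 4: F1 acks idx 2 -> match: F0=0 F1=3; commitIndex=3
Op 5: F1 acks idx 5 -> match: F0=0 F1=5; commitIndex=5
Op 6: F0 acks idx 3 -> match: F0=3 F1=5; commitIndex=5
Op 7: F1 acks idx 3 -> match: F0=3 F1=5; commitIndex=5
Op 8: F1 acks idx 4 -> match: F0=3 F1=5; commitIndex=5

Answer: 5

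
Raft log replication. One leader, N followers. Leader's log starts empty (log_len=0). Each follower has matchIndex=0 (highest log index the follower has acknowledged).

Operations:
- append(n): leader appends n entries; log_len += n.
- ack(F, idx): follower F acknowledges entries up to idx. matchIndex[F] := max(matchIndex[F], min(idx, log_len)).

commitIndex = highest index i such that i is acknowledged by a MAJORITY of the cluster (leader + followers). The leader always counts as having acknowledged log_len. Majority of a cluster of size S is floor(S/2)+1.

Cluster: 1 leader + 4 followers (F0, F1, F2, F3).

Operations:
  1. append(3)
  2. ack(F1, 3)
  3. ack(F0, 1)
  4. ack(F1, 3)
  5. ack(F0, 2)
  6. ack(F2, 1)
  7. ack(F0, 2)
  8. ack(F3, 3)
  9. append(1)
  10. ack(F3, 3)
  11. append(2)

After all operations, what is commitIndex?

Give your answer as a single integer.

Answer: 3

Derivation:
Op 1: append 3 -> log_len=3
Op 2: F1 acks idx 3 -> match: F0=0 F1=3 F2=0 F3=0; commitIndex=0
Op 3: F0 acks idx 1 -> match: F0=1 F1=3 F2=0 F3=0; commitIndex=1
Op 4: F1 acks idx 3 -> match: F0=1 F1=3 F2=0 F3=0; commitIndex=1
Op 5: F0 acks idx 2 -> match: F0=2 F1=3 F2=0 F3=0; commitIndex=2
Op 6: F2 acks idx 1 -> match: F0=2 F1=3 F2=1 F3=0; commitIndex=2
Op 7: F0 acks idx 2 -> match: F0=2 F1=3 F2=1 F3=0; commitIndex=2
Op 8: F3 acks idx 3 -> match: F0=2 F1=3 F2=1 F3=3; commitIndex=3
Op 9: append 1 -> log_len=4
Op 10: F3 acks idx 3 -> match: F0=2 F1=3 F2=1 F3=3; commitIndex=3
Op 11: append 2 -> log_len=6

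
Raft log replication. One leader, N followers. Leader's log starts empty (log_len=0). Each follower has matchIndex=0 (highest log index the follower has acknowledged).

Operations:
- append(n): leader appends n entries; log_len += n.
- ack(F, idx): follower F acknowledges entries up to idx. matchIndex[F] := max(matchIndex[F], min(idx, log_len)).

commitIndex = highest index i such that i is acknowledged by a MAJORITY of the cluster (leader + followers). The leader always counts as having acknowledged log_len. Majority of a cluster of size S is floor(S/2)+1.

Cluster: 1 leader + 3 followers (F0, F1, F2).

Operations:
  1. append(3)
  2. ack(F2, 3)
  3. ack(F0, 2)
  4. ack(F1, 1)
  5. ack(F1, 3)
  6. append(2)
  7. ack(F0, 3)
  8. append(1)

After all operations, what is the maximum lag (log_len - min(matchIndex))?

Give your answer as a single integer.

Answer: 3

Derivation:
Op 1: append 3 -> log_len=3
Op 2: F2 acks idx 3 -> match: F0=0 F1=0 F2=3; commitIndex=0
Op 3: F0 acks idx 2 -> match: F0=2 F1=0 F2=3; commitIndex=2
Op 4: F1 acks idx 1 -> match: F0=2 F1=1 F2=3; commitIndex=2
Op 5: F1 acks idx 3 -> match: F0=2 F1=3 F2=3; commitIndex=3
Op 6: append 2 -> log_len=5
Op 7: F0 acks idx 3 -> match: F0=3 F1=3 F2=3; commitIndex=3
Op 8: append 1 -> log_len=6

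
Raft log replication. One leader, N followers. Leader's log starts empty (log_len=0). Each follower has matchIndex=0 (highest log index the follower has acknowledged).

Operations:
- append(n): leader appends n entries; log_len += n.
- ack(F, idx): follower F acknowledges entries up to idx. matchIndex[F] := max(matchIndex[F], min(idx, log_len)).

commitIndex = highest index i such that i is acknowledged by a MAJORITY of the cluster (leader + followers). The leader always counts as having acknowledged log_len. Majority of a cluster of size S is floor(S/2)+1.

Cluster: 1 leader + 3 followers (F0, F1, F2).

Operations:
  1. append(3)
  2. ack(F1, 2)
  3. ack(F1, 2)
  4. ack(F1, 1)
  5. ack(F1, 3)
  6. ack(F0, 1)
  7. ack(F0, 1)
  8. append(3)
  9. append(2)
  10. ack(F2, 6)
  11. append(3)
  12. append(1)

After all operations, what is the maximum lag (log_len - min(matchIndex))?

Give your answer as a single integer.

Op 1: append 3 -> log_len=3
Op 2: F1 acks idx 2 -> match: F0=0 F1=2 F2=0; commitIndex=0
Op 3: F1 acks idx 2 -> match: F0=0 F1=2 F2=0; commitIndex=0
Op 4: F1 acks idx 1 -> match: F0=0 F1=2 F2=0; commitIndex=0
Op 5: F1 acks idx 3 -> match: F0=0 F1=3 F2=0; commitIndex=0
Op 6: F0 acks idx 1 -> match: F0=1 F1=3 F2=0; commitIndex=1
Op 7: F0 acks idx 1 -> match: F0=1 F1=3 F2=0; commitIndex=1
Op 8: append 3 -> log_len=6
Op 9: append 2 -> log_len=8
Op 10: F2 acks idx 6 -> match: F0=1 F1=3 F2=6; commitIndex=3
Op 11: append 3 -> log_len=11
Op 12: append 1 -> log_len=12

Answer: 11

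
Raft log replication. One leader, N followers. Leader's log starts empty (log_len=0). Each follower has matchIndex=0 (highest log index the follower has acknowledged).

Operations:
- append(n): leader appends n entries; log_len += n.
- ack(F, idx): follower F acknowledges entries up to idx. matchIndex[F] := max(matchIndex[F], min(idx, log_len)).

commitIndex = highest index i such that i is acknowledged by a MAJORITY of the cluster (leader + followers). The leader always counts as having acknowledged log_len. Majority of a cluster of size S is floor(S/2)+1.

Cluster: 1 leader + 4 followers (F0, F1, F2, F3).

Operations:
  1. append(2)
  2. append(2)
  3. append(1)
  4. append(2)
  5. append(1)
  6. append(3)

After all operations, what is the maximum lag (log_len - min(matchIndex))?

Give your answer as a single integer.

Answer: 11

Derivation:
Op 1: append 2 -> log_len=2
Op 2: append 2 -> log_len=4
Op 3: append 1 -> log_len=5
Op 4: append 2 -> log_len=7
Op 5: append 1 -> log_len=8
Op 6: append 3 -> log_len=11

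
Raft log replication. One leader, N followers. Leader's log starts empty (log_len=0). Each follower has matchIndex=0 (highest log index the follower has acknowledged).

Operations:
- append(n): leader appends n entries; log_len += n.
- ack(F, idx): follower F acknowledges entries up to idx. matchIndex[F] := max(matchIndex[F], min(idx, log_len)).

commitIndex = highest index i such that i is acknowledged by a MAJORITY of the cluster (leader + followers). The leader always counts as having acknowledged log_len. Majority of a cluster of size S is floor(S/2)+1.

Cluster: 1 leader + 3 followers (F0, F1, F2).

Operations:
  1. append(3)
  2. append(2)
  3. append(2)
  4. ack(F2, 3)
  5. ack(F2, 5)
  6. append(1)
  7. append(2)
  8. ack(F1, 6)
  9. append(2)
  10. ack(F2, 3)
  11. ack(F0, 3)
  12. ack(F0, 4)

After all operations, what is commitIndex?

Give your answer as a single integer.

Op 1: append 3 -> log_len=3
Op 2: append 2 -> log_len=5
Op 3: append 2 -> log_len=7
Op 4: F2 acks idx 3 -> match: F0=0 F1=0 F2=3; commitIndex=0
Op 5: F2 acks idx 5 -> match: F0=0 F1=0 F2=5; commitIndex=0
Op 6: append 1 -> log_len=8
Op 7: append 2 -> log_len=10
Op 8: F1 acks idx 6 -> match: F0=0 F1=6 F2=5; commitIndex=5
Op 9: append 2 -> log_len=12
Op 10: F2 acks idx 3 -> match: F0=0 F1=6 F2=5; commitIndex=5
Op 11: F0 acks idx 3 -> match: F0=3 F1=6 F2=5; commitIndex=5
Op 12: F0 acks idx 4 -> match: F0=4 F1=6 F2=5; commitIndex=5

Answer: 5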